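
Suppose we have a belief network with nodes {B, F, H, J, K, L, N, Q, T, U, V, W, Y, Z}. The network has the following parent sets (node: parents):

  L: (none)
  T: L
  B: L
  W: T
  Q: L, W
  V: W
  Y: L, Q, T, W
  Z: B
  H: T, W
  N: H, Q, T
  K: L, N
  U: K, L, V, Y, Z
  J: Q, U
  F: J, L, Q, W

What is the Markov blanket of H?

{N, Q, T, W}

Children of H: N.
H's parents: T, W.
For each child, the remaining parents (spouses of H):
  N's other parents are Q, T.
Taking the union gives {N, Q, T, W}.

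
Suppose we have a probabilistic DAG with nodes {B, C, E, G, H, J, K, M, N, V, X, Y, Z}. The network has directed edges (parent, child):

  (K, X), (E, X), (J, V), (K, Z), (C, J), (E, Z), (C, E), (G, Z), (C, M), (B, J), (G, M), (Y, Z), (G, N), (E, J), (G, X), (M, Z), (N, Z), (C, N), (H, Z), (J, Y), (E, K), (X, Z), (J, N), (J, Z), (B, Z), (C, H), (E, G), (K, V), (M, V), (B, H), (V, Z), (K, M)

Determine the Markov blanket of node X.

X's children: Z.
X has parents E, G, K.
For each child, the remaining parents (spouses of X):
  Z: B, E, G, H, J, K, M, N, V, Y
Taking the union gives {B, E, G, H, J, K, M, N, V, Y, Z}.

{B, E, G, H, J, K, M, N, V, Y, Z}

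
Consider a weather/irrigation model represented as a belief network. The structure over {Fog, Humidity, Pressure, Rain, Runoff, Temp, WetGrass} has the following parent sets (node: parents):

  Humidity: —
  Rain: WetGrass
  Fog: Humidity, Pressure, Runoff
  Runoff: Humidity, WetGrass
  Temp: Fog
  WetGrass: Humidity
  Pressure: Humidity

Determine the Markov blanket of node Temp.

A node's Markov blanket = Pa ∪ Ch ∪ (parents of Ch other than the node itself).
Temp has parent Fog.
Children of Temp: none.
With no children, Temp has no spouses; the co-parent set is empty.
Taking the union gives {Fog}.

{Fog}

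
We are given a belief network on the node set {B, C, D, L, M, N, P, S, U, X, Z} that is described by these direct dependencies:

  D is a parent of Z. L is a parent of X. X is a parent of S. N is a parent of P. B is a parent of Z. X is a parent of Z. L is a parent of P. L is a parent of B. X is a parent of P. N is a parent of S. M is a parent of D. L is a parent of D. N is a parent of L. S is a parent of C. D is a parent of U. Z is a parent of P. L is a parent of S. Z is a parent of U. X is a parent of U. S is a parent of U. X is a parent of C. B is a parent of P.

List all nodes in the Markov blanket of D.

The Markov blanket of a node is its parents, its children, and the other parents of its children.
Children of D: U, Z.
D has parents L, M.
Other parents of D's children:
  Z: B, X
  U: S, X, Z
Taking the union gives {B, L, M, S, U, X, Z}.

{B, L, M, S, U, X, Z}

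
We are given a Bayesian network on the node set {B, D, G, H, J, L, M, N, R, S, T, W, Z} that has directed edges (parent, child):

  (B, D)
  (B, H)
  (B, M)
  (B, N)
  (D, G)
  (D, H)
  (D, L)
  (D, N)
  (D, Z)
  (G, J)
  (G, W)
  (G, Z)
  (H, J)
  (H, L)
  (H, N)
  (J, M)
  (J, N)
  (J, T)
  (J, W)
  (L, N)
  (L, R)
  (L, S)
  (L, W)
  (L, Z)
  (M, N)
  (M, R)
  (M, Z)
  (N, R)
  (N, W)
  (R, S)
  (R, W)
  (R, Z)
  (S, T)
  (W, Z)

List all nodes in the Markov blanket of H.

{B, D, G, J, L, M, N}

Parents of H: B, D.
Ch(H) = {J, L, N}.
Other parents of H's children:
  parents(J) \ {H} = {G}.
  L's other parent is D.
  N also has parents B, D, J, L, M.
MB(H) = {B, D, G, J, L, M, N}.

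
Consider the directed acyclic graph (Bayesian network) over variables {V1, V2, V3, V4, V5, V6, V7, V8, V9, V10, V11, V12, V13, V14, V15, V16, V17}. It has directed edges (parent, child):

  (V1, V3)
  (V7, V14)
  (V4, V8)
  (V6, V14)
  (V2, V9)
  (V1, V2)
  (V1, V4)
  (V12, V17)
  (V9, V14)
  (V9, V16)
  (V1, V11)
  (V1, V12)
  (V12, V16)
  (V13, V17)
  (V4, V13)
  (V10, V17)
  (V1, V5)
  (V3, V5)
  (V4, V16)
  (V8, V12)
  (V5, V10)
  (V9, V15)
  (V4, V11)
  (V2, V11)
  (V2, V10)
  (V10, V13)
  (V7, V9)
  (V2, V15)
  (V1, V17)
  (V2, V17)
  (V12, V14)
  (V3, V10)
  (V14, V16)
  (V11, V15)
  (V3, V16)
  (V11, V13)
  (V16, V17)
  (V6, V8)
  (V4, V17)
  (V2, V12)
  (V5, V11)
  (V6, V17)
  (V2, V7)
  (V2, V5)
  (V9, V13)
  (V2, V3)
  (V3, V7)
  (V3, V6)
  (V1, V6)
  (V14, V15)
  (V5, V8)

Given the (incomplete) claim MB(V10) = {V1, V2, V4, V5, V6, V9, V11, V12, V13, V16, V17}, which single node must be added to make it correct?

V3

Recall MB(v) = parents ∪ children ∪ spouses, where spouses are the other parents of v's children.
V10's children: V13, V17.
V10 has parents V2, V3, V5.
Parents of each child, excluding V10:
  parents(V13) \ {V10} = {V4, V9, V11}.
  V17 also has parents V1, V2, V4, V6, V12, V13, V16.
MB(V10) = {V1, V2, V3, V4, V5, V6, V9, V11, V12, V13, V16, V17}.
Comparing with the claimed set, V3 is missing.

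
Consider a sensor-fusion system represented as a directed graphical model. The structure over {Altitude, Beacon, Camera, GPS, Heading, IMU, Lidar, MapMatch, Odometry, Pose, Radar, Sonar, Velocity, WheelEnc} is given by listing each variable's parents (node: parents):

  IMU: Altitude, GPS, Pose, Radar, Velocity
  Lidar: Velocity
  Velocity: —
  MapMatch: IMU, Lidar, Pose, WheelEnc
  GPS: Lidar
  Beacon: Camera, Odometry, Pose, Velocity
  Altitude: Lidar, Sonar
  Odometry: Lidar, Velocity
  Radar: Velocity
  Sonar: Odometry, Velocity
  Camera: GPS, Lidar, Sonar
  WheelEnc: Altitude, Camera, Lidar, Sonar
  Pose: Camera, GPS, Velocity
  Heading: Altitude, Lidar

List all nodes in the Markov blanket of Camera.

{Altitude, Beacon, GPS, Lidar, Odometry, Pose, Sonar, Velocity, WheelEnc}

Parents of Camera: GPS, Lidar, Sonar.
Children of Camera: Beacon, Pose, WheelEnc.
Co-parents of Camera (other parents of its children):
  Pose's other parents are GPS, Velocity.
  WheelEnc's other parents are Altitude, Lidar, Sonar.
  Beacon's other parents are Odometry, Pose, Velocity.
Union: {GPS, Lidar, Sonar} ∪ {Beacon, Pose, WheelEnc} ∪ {Altitude, GPS, Lidar, Odometry, Pose, Sonar, Velocity} = {Altitude, Beacon, GPS, Lidar, Odometry, Pose, Sonar, Velocity, WheelEnc}.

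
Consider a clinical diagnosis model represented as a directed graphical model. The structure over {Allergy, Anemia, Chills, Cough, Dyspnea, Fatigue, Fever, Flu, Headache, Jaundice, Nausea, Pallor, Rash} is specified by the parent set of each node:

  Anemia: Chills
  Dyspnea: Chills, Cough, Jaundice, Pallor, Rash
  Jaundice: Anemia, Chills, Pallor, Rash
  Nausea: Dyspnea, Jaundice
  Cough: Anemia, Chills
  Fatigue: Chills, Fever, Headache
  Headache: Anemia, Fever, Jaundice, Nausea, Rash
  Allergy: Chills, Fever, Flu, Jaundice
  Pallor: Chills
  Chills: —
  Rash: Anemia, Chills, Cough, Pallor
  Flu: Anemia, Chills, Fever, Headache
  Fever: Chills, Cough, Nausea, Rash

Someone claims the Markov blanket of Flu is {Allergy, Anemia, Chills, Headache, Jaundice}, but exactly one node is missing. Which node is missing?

Fever

Ch(Flu) = {Allergy}.
Pa(Flu) = {Anemia, Chills, Fever, Headache}.
Co-parents of Flu (other parents of its children):
  Allergy also has parents Chills, Fever, Jaundice.
MB(Flu) = {Allergy, Anemia, Chills, Fever, Headache, Jaundice}.
Comparing with the claimed set, Fever is missing.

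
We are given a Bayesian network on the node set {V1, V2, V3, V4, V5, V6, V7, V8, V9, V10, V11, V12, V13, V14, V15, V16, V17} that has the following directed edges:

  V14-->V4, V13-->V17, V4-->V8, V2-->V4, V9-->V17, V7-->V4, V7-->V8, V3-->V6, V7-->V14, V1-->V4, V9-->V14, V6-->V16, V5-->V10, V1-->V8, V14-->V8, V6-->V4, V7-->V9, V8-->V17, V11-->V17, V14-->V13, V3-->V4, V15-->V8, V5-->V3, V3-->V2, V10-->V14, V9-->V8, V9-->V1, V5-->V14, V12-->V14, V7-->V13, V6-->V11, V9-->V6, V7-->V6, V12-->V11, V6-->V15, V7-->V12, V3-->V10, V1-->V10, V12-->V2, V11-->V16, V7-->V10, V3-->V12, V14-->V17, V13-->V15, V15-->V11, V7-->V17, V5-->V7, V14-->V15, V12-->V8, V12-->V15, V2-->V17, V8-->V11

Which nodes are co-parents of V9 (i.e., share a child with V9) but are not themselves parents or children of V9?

{V2, V3, V4, V5, V10, V11, V12, V13, V15}

Children of V9: V1, V6, V8, V14, V17.
  V1: —
  V14: V5, V7, V10, V12
  V6: V3, V7
  V8: V1, V4, V7, V12, V14, V15
  V17: V2, V7, V8, V11, V13, V14
Excluding nodes already adjacent to V9 (V1, V6, V7, V8, V14, V17), the co-parent-only contribution is {V2, V3, V4, V5, V10, V11, V12, V13, V15}.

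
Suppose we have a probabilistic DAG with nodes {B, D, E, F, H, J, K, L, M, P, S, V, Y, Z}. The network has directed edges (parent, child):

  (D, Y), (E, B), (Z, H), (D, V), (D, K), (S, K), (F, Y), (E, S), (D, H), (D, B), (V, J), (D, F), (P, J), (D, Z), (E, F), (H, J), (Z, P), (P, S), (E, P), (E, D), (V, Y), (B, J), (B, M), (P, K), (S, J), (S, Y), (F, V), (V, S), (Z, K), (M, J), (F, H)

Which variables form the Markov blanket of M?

{B, H, J, P, S, V}

The Markov blanket of a node is its parents, its children, and the other parents of its children.
M's parents: B.
M has child J.
For each child, the remaining parents (spouses of M):
  J: B, H, P, S, V
MB(M) = {B, H, J, P, S, V}.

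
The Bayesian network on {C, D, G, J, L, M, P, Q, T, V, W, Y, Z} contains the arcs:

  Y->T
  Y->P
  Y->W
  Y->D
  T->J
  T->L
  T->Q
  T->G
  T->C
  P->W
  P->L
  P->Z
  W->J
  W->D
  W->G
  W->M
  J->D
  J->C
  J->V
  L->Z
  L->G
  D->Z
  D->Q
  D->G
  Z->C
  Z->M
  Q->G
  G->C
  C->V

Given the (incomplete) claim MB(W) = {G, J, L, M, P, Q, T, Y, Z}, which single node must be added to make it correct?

D

Parents of W: P, Y.
W's children: D, G, J, M.
Co-parents of W (other parents of its children):
  parents(J) \ {W} = {T}.
  D's other parents are J, Y.
  parents(G) \ {W} = {D, L, Q, T}.
  M also has parent Z.
MB(W) = {D, G, J, L, M, P, Q, T, Y, Z}.
Comparing with the claimed set, D is missing.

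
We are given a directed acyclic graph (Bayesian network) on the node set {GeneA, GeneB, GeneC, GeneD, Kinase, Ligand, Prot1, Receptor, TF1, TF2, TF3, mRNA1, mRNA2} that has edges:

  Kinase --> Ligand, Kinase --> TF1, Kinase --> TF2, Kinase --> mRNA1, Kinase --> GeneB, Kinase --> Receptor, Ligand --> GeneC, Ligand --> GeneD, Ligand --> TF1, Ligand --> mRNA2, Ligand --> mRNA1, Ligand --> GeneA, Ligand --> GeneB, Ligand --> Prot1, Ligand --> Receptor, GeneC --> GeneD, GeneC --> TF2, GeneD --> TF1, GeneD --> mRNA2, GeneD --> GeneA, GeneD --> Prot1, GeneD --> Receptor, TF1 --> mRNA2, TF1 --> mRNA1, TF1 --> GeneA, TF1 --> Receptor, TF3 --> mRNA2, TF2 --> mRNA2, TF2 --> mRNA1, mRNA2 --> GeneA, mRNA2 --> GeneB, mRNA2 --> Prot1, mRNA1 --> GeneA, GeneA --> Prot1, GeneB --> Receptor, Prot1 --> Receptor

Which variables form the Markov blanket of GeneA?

Recall MB(v) = parents ∪ children ∪ spouses, where spouses are the other parents of v's children.
Ch(GeneA) = {Prot1}.
Pa(GeneA) = {GeneD, Ligand, TF1, mRNA1, mRNA2}.
Other parents of GeneA's children:
  Prot1: GeneD, Ligand, mRNA2
MB(GeneA) = {GeneD, Ligand, Prot1, TF1, mRNA1, mRNA2}.

{GeneD, Ligand, Prot1, TF1, mRNA1, mRNA2}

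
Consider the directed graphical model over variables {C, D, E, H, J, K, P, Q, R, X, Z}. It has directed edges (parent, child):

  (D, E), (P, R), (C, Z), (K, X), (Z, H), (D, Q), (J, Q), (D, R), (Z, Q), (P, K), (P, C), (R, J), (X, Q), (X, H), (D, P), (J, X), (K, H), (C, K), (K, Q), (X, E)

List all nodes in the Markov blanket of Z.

{C, D, H, J, K, Q, X}

A node's Markov blanket = Pa ∪ Ch ∪ (parents of Ch other than the node itself).
Pa(Z) = {C}.
Ch(Z) = {H, Q}.
Parents of each child, excluding Z:
  Q: D, J, K, X
  H: K, X
Union: {C} ∪ {H, Q} ∪ {D, J, K, X} = {C, D, H, J, K, Q, X}.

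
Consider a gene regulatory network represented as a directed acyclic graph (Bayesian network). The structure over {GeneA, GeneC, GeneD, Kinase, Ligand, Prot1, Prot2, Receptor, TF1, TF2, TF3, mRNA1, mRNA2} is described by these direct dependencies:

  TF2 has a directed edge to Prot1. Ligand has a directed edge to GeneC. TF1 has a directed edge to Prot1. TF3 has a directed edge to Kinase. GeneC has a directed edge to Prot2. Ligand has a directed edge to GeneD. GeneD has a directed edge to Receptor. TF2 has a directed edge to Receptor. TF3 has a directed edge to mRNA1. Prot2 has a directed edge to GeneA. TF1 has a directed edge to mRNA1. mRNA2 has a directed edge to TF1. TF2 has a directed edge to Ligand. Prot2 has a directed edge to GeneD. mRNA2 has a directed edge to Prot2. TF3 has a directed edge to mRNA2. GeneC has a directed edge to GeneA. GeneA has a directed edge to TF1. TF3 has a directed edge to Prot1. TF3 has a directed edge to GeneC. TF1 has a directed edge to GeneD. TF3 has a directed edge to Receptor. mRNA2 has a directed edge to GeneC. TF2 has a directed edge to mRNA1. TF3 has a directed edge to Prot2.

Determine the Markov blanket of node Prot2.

{GeneA, GeneC, GeneD, Ligand, TF1, TF3, mRNA2}

Recall MB(v) = parents ∪ children ∪ spouses, where spouses are the other parents of v's children.
Parents of Prot2: GeneC, TF3, mRNA2.
Prot2's children: GeneA, GeneD.
Other parents of Prot2's children:
  GeneA's other parent is GeneC.
  parents(GeneD) \ {Prot2} = {Ligand, TF1}.
Taking the union gives {GeneA, GeneC, GeneD, Ligand, TF1, TF3, mRNA2}.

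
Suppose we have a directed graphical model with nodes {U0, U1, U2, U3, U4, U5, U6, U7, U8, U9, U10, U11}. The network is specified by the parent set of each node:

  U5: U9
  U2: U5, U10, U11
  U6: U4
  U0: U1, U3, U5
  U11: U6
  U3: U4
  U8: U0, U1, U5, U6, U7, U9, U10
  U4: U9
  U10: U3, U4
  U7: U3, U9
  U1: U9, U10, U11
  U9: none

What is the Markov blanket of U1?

Parents of U1: U9, U10, U11.
Children of U1: U0, U8.
Other parents of U1's children:
  U0 also has parents U3, U5.
  U8's other parents are U0, U5, U6, U7, U9, U10.
MB(U1) = {U0, U3, U5, U6, U7, U8, U9, U10, U11}.

{U0, U3, U5, U6, U7, U8, U9, U10, U11}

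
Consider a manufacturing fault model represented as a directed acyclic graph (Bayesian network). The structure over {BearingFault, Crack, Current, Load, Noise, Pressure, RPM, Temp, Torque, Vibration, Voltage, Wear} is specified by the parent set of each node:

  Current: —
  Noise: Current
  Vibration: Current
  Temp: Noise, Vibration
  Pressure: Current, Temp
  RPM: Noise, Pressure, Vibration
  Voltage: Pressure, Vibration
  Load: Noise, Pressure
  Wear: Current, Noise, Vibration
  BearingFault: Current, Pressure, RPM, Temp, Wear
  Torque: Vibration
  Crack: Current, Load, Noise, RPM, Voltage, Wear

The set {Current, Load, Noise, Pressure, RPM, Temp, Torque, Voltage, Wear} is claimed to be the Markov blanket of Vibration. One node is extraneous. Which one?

Load

Ch(Vibration) = {RPM, Temp, Torque, Voltage, Wear}.
Pa(Vibration) = {Current}.
Parents of each child, excluding Vibration:
  Temp: Noise
  RPM: Noise, Pressure
  Voltage: Pressure
  Wear: Current, Noise
  Torque: —
MB(Vibration) = {Current, Noise, Pressure, RPM, Temp, Torque, Voltage, Wear}.
Load is neither a parent, child, nor co-parent of Vibration, so it does not belong.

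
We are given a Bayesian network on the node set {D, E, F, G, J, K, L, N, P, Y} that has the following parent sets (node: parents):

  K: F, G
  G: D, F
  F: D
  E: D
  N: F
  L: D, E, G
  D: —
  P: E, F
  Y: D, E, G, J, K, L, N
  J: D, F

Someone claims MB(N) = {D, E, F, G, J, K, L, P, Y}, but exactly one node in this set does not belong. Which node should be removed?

By definition, MB(N) is built from N's parents, N's children, and the co-parents of N.
Parents of N: F.
Children of N: Y.
Parents of each child, excluding N:
  Y's other parents are D, E, G, J, K, L.
MB(N) = {D, E, F, G, J, K, L, Y}.
P is neither a parent, child, nor co-parent of N, so it does not belong.

P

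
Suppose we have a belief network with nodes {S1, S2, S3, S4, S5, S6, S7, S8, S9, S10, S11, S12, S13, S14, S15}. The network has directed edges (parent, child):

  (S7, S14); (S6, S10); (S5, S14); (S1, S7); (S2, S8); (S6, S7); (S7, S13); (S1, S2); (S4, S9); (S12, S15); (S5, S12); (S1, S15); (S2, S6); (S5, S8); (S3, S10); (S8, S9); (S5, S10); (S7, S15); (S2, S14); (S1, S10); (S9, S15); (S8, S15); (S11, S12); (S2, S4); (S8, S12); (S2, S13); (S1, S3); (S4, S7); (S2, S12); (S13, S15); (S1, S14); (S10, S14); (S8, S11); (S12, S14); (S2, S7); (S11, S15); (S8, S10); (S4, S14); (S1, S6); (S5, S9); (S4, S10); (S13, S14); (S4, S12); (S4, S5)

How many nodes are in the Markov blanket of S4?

Recall MB(v) = parents ∪ children ∪ spouses, where spouses are the other parents of v's children.
S4 has children S5, S7, S9, S10, S12, S14.
Pa(S4) = {S2}.
For each child, the remaining parents (spouses of S4):
  S5: no additional parents.
  parents(S7) \ {S4} = {S1, S2, S6}.
  S9's other parents are S5, S8.
  S10's other parents are S1, S3, S5, S6, S8.
  parents(S12) \ {S4} = {S2, S5, S8, S11}.
  S14 also has parents S1, S2, S5, S7, S10, S12, S13.
MB(S4) = {S1, S2, S3, S5, S6, S7, S8, S9, S10, S11, S12, S13, S14}, which has 13 nodes.

13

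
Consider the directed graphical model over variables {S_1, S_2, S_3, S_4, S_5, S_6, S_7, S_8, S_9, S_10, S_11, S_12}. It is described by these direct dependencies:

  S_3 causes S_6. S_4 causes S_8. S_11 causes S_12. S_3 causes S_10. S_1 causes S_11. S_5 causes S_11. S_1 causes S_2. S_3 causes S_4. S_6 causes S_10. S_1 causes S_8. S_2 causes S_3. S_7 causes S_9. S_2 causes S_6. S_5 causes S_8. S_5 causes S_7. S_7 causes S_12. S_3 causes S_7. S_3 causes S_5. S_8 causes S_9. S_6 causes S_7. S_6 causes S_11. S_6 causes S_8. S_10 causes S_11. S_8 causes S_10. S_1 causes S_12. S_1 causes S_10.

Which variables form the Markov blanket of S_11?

{S_1, S_5, S_6, S_7, S_10, S_12}

The Markov blanket of a node is its parents, its children, and the other parents of its children.
S_11 has parents S_1, S_5, S_6, S_10.
Ch(S_11) = {S_12}.
Parents of each child, excluding S_11:
  S_12 also has parents S_1, S_7.
So the Markov blanket of S_11 is {S_1, S_5, S_6, S_7, S_10, S_12}.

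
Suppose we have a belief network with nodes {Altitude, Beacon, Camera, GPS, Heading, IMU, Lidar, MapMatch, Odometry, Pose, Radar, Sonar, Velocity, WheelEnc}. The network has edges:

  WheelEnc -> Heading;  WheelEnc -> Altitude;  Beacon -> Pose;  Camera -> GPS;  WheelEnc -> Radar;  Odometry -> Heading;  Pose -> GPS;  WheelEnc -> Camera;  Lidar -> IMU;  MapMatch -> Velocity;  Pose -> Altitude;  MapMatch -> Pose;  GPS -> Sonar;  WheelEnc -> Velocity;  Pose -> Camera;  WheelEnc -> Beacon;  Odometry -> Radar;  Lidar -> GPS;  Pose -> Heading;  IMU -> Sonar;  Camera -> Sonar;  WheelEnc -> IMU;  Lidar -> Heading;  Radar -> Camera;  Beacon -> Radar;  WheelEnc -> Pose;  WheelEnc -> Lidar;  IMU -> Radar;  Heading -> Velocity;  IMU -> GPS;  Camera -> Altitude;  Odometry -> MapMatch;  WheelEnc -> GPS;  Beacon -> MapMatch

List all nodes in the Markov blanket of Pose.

{Altitude, Beacon, Camera, GPS, Heading, IMU, Lidar, MapMatch, Odometry, Radar, WheelEnc}

Pose's parents: Beacon, MapMatch, WheelEnc.
Children of Pose: Altitude, Camera, GPS, Heading.
Other parents of Pose's children:
  Camera also has parents Radar, WheelEnc.
  Heading's other parents are Lidar, Odometry, WheelEnc.
  parents(GPS) \ {Pose} = {Camera, IMU, Lidar, WheelEnc}.
  Altitude also has parents Camera, WheelEnc.
Union: {Beacon, MapMatch, WheelEnc} ∪ {Altitude, Camera, GPS, Heading} ∪ {Camera, IMU, Lidar, Odometry, Radar, WheelEnc} = {Altitude, Beacon, Camera, GPS, Heading, IMU, Lidar, MapMatch, Odometry, Radar, WheelEnc}.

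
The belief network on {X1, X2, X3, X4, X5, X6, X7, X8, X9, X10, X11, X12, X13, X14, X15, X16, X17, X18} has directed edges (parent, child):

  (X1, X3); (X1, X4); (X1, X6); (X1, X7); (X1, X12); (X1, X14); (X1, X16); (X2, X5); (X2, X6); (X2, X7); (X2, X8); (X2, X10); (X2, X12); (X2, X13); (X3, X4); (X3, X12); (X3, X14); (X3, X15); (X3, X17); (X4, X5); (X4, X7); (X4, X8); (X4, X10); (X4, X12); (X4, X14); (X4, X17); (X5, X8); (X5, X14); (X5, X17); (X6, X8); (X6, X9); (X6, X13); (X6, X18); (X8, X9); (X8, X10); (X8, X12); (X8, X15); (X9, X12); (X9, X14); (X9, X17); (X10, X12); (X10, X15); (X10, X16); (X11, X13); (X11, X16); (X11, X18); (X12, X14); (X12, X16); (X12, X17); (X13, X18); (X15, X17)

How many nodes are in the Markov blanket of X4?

13

The Markov blanket of a node is its parents, its children, and the other parents of its children.
X4's parents: X1, X3.
X4's children: X5, X7, X8, X10, X12, X14, X17.
Co-parents of X4 (other parents of its children):
  X5's other parent is X2.
  X7's other parents are X1, X2.
  X8 also has parents X2, X5, X6.
  X10's other parents are X2, X8.
  parents(X12) \ {X4} = {X1, X2, X3, X8, X9, X10}.
  X14 also has parents X1, X3, X5, X9, X12.
  X17 also has parents X3, X5, X9, X12, X15.
MB(X4) = {X1, X2, X3, X5, X6, X7, X8, X9, X10, X12, X14, X15, X17}, which has 13 nodes.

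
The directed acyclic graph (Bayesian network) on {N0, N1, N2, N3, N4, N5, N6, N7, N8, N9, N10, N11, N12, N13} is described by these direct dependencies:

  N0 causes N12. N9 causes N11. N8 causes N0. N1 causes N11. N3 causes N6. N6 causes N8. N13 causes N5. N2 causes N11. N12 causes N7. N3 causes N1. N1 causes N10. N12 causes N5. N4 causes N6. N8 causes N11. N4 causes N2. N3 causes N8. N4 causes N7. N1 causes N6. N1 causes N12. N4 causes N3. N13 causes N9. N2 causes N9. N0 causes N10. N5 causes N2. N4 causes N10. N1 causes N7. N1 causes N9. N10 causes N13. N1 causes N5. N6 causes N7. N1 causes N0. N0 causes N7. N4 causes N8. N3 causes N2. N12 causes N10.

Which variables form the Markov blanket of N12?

{N0, N1, N4, N5, N6, N7, N10, N13}

N12 has parents N0, N1.
N12's children: N5, N7, N10.
Other parents of N12's children:
  N10 also has parents N0, N1, N4.
  parents(N5) \ {N12} = {N1, N13}.
  N7 also has parents N0, N1, N4, N6.
Taking the union gives {N0, N1, N4, N5, N6, N7, N10, N13}.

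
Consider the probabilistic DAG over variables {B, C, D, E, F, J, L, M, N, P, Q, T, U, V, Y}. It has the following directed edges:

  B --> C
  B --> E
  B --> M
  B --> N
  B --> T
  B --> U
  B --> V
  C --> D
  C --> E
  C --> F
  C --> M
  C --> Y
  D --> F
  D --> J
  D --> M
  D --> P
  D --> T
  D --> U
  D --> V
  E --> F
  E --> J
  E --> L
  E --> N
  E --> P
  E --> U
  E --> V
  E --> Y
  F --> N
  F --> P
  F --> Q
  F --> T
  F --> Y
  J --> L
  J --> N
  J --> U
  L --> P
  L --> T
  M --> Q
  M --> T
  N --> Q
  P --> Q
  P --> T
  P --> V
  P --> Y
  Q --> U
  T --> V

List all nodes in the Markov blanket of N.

A node's Markov blanket = Pa ∪ Ch ∪ (parents of Ch other than the node itself).
Parents of N: B, E, F, J.
Ch(N) = {Q}.
Parents of each child, excluding N:
  parents(Q) \ {N} = {F, M, P}.
Taking the union gives {B, E, F, J, M, P, Q}.

{B, E, F, J, M, P, Q}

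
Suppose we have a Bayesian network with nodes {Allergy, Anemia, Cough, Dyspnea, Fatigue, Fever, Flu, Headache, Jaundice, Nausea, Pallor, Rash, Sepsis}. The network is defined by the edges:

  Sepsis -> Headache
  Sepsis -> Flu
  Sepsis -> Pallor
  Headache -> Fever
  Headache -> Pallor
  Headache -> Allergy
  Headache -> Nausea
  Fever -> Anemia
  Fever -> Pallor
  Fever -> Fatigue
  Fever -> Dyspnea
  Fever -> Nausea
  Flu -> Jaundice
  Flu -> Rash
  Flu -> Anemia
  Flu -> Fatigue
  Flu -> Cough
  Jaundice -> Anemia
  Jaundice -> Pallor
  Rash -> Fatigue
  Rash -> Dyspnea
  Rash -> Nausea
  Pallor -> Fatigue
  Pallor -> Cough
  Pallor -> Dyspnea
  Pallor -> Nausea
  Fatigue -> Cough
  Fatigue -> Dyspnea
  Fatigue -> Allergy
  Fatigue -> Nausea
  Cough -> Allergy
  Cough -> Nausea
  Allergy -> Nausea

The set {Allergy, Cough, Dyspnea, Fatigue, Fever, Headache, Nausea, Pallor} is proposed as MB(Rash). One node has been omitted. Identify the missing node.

A node's Markov blanket = Pa ∪ Ch ∪ (parents of Ch other than the node itself).
Rash has parent Flu.
Rash's children: Dyspnea, Fatigue, Nausea.
Other parents of Rash's children:
  Fatigue's other parents are Fever, Flu, Pallor.
  parents(Dyspnea) \ {Rash} = {Fatigue, Fever, Pallor}.
  parents(Nausea) \ {Rash} = {Allergy, Cough, Fatigue, Fever, Headache, Pallor}.
MB(Rash) = {Allergy, Cough, Dyspnea, Fatigue, Fever, Flu, Headache, Nausea, Pallor}.
Comparing with the claimed set, Flu is missing.

Flu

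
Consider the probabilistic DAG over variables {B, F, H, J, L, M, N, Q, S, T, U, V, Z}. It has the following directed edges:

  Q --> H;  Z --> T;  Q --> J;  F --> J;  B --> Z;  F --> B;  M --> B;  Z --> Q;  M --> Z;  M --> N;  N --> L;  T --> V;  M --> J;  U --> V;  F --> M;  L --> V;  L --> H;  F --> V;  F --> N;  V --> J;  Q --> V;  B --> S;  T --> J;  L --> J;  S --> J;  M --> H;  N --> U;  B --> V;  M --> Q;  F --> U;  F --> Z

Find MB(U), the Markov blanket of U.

A node's Markov blanket = Pa ∪ Ch ∪ (parents of Ch other than the node itself).
U's parents: F, N.
U has child V.
Parents of each child, excluding U:
  parents(V) \ {U} = {B, F, L, Q, T}.
MB(U) = {B, F, L, N, Q, T, V}.

{B, F, L, N, Q, T, V}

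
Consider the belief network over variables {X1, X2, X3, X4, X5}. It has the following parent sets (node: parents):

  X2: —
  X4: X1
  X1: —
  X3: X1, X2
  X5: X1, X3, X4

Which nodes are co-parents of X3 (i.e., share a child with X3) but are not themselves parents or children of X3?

Children of X3: X5.
  X5 also has parents X1, X4.
Excluding nodes already adjacent to X3 (X1, X2, X5), the co-parent-only contribution is {X4}.

{X4}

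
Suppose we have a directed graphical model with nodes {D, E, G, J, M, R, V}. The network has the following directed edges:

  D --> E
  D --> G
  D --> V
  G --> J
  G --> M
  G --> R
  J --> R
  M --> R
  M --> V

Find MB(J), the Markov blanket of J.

{G, M, R}

By definition, MB(J) is built from J's parents, J's children, and the co-parents of J.
J's parents: G.
J's children: R.
Co-parents of J (other parents of its children):
  parents(R) \ {J} = {G, M}.
Union: {G} ∪ {R} ∪ {G, M} = {G, M, R}.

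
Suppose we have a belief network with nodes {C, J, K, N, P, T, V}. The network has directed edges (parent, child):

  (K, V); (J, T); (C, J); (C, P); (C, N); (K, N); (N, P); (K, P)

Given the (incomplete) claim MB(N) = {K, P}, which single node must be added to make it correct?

C

A node's Markov blanket = Pa ∪ Ch ∪ (parents of Ch other than the node itself).
N has parents C, K.
Children of N: P.
Parents of each child, excluding N:
  P's other parents are C, K.
MB(N) = {C, K, P}.
Comparing with the claimed set, C is missing.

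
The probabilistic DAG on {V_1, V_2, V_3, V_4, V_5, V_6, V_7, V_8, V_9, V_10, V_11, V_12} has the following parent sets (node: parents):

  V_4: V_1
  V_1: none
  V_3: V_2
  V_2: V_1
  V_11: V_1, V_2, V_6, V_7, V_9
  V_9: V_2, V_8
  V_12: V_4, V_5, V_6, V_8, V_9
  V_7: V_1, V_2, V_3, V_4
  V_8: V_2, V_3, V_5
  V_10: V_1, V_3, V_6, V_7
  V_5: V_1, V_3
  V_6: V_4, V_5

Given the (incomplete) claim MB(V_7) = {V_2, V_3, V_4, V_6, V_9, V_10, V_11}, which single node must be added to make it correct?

Ch(V_7) = {V_10, V_11}.
V_7's parents: V_1, V_2, V_3, V_4.
Other parents of V_7's children:
  V_10 also has parents V_1, V_3, V_6.
  parents(V_11) \ {V_7} = {V_1, V_2, V_6, V_9}.
MB(V_7) = {V_1, V_2, V_3, V_4, V_6, V_9, V_10, V_11}.
Comparing with the claimed set, V_1 is missing.

V_1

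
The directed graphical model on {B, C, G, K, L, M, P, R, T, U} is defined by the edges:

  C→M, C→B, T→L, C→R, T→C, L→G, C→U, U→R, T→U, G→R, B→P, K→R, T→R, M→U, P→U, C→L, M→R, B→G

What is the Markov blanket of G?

G's children: R.
G's parents: B, L.
Co-parents of G (other parents of its children):
  R: C, K, M, T, U
MB(G) = {B, C, K, L, M, R, T, U}.

{B, C, K, L, M, R, T, U}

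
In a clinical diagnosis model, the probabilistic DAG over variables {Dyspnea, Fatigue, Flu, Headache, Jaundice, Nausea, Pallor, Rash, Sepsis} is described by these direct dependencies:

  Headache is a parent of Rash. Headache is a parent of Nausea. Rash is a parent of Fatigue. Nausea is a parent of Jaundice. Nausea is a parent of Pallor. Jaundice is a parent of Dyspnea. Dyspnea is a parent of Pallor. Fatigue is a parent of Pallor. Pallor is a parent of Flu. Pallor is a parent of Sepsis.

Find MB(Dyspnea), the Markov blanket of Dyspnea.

By definition, MB(Dyspnea) is built from Dyspnea's parents, Dyspnea's children, and the co-parents of Dyspnea.
Parents of Dyspnea: Jaundice.
Children of Dyspnea: Pallor.
Other parents of Dyspnea's children:
  Pallor also has parents Fatigue, Nausea.
Union: {Jaundice} ∪ {Pallor} ∪ {Fatigue, Nausea} = {Fatigue, Jaundice, Nausea, Pallor}.

{Fatigue, Jaundice, Nausea, Pallor}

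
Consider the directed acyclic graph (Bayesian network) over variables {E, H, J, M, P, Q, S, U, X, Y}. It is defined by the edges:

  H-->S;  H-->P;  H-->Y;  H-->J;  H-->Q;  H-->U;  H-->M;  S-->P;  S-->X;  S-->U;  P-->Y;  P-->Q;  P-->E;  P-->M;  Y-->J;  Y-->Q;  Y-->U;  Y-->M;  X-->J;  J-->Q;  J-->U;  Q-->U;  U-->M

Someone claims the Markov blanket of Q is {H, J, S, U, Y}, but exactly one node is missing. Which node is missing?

Pa(Q) = {H, J, P, Y}.
Q's children: U.
Co-parents of Q (other parents of its children):
  U: H, J, S, Y
MB(Q) = {H, J, P, S, U, Y}.
Comparing with the claimed set, P is missing.

P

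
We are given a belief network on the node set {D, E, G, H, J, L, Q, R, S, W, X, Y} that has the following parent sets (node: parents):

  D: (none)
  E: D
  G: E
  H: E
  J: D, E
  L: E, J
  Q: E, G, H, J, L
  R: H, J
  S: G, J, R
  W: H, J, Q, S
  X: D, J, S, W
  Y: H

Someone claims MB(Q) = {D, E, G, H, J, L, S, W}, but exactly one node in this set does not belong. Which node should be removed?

D

Q has child W.
Q's parents: E, G, H, J, L.
Other parents of Q's children:
  W's other parents are H, J, S.
MB(Q) = {E, G, H, J, L, S, W}.
D is neither a parent, child, nor co-parent of Q, so it does not belong.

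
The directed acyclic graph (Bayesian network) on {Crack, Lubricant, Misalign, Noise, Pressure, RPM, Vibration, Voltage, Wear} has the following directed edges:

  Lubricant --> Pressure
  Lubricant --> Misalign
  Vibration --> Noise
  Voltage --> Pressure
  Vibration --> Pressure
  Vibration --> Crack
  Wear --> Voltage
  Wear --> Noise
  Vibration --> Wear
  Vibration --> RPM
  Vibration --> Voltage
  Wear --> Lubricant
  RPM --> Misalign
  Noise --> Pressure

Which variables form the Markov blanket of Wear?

Ch(Wear) = {Lubricant, Noise, Voltage}.
Parents of Wear: Vibration.
Other parents of Wear's children:
  Lubricant: no additional parents.
  Voltage also has parent Vibration.
  Noise also has parent Vibration.
Taking the union gives {Lubricant, Noise, Vibration, Voltage}.

{Lubricant, Noise, Vibration, Voltage}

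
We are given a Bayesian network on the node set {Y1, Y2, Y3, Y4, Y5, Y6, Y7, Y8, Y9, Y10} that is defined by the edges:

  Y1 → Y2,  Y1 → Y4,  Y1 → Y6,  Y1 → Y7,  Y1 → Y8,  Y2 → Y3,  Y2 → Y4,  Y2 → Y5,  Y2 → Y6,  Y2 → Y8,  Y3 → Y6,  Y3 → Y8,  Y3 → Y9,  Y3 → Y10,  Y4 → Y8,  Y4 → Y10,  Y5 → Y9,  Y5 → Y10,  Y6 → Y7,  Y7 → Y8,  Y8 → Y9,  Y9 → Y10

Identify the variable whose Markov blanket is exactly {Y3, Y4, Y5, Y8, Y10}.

Y9

The target node must have every member of {Y3, Y4, Y5, Y8, Y10} as a parent, child, or co-parent, and no others.
Parents of Y9: Y3, Y5, Y8; children: Y10; co-parents: Y3, Y4, Y5.
These exactly cover the given set, so the node is Y9.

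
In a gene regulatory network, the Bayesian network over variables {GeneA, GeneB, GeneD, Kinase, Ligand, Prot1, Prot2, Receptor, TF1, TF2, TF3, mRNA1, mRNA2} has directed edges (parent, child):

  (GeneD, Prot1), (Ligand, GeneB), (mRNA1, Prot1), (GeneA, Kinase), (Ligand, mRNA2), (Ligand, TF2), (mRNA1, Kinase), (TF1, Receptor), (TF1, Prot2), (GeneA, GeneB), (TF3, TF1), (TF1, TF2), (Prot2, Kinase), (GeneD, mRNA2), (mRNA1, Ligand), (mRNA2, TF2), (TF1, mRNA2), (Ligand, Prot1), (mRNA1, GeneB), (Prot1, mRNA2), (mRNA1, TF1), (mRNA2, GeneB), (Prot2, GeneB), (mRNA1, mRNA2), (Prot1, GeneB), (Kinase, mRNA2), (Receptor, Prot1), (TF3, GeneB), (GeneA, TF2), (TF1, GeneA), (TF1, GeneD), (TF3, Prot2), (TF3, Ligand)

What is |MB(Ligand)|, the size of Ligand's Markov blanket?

Children of Ligand: GeneB, Prot1, TF2, mRNA2.
Parents of Ligand: TF3, mRNA1.
For each child, the remaining parents (spouses of Ligand):
  parents(Prot1) \ {Ligand} = {GeneD, Receptor, mRNA1}.
  mRNA2's other parents are GeneD, Kinase, Prot1, TF1, mRNA1.
  parents(TF2) \ {Ligand} = {GeneA, TF1, mRNA2}.
  GeneB also has parents GeneA, Prot1, Prot2, TF3, mRNA1, mRNA2.
MB(Ligand) = {GeneA, GeneB, GeneD, Kinase, Prot1, Prot2, Receptor, TF1, TF2, TF3, mRNA1, mRNA2}, which has 12 nodes.

12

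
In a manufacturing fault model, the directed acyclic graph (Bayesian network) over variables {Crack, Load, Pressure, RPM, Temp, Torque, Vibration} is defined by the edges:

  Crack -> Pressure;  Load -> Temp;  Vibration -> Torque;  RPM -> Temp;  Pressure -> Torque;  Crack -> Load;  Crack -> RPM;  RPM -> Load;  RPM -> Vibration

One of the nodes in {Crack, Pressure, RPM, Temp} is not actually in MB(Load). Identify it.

Recall MB(v) = parents ∪ children ∪ spouses, where spouses are the other parents of v's children.
Load's parents: Crack, RPM.
Load has child Temp.
Co-parents of Load (other parents of its children):
  Temp also has parent RPM.
MB(Load) = {Crack, RPM, Temp}.
Pressure is neither a parent, child, nor co-parent of Load, so it does not belong.

Pressure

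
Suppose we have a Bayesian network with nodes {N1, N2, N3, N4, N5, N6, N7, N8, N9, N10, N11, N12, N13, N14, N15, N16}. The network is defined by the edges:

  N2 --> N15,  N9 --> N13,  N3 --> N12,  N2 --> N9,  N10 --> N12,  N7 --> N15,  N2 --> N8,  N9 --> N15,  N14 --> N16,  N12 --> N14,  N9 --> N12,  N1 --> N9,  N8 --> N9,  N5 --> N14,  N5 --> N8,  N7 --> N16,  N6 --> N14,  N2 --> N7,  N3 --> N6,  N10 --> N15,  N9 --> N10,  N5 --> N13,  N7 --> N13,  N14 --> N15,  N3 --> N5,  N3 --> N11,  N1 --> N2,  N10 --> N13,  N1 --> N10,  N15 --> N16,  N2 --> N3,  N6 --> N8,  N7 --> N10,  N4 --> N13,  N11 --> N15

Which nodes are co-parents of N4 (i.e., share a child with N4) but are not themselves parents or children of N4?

Children of N4: N13.
  N13: N5, N7, N9, N10
Excluding nodes already adjacent to N4 (N13), the co-parent-only contribution is {N5, N7, N9, N10}.

{N5, N7, N9, N10}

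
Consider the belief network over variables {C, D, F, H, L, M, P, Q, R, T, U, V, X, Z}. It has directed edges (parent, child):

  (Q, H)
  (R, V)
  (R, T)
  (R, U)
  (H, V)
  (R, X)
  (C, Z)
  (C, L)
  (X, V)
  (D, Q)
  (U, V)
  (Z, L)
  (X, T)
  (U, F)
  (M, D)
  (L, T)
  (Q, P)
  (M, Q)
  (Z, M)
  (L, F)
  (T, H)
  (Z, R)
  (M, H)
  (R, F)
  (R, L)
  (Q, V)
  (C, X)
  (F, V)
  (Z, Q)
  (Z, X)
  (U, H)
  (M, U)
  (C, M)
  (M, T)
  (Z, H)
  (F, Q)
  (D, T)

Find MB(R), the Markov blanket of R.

{C, D, F, H, L, M, Q, T, U, V, X, Z}

Children of R: F, L, T, U, V, X.
R has parent Z.
For each child, the remaining parents (spouses of R):
  X: C, Z
  L: C, Z
  U: M
  F: L, U
  T: D, L, M, X
  V: F, H, Q, U, X
Union: {Z} ∪ {F, L, T, U, V, X} ∪ {C, D, F, H, L, M, Q, U, X, Z} = {C, D, F, H, L, M, Q, T, U, V, X, Z}.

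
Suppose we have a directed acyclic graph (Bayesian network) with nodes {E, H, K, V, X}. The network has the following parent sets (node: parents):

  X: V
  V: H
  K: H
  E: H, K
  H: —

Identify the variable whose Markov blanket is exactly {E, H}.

The target node must have every member of {E, H} as a parent, child, or co-parent, and no others.
Parents of K: H; children: E; co-parents: H.
These exactly cover the given set, so the node is K.

K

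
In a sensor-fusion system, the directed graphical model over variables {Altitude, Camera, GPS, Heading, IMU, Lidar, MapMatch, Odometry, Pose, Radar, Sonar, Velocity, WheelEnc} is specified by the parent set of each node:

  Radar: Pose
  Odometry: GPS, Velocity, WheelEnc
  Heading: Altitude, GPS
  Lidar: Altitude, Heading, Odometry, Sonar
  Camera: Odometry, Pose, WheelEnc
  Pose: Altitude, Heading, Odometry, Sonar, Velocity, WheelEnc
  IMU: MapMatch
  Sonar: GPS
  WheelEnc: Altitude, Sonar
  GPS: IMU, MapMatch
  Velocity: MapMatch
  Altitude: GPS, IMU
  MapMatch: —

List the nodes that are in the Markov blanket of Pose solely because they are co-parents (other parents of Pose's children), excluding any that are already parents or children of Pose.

{}

Children of Pose: Camera, Radar.
  Radar: no additional parents.
  Camera's other parents are Odometry, WheelEnc.
Excluding nodes already adjacent to Pose (Altitude, Camera, Heading, Odometry, Radar, Sonar, Velocity, WheelEnc), the co-parent-only contribution is {}.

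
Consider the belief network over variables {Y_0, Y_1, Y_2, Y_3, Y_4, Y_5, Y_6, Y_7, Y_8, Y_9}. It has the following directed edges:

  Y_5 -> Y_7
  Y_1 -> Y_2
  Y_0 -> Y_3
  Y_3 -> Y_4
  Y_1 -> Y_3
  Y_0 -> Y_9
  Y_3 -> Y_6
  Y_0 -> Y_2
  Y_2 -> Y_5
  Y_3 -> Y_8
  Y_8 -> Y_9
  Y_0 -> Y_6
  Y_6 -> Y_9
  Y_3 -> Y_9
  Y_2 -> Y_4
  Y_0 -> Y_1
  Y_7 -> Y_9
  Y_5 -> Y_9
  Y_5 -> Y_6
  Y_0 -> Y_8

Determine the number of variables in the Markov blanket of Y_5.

7

By definition, MB(Y_5) is built from Y_5's parents, Y_5's children, and the co-parents of Y_5.
Y_5 has parent Y_2.
Ch(Y_5) = {Y_6, Y_7, Y_9}.
For each child, the remaining parents (spouses of Y_5):
  Y_6: Y_0, Y_3
  Y_7: —
  Y_9: Y_0, Y_3, Y_6, Y_7, Y_8
MB(Y_5) = {Y_0, Y_2, Y_3, Y_6, Y_7, Y_8, Y_9}, which has 7 nodes.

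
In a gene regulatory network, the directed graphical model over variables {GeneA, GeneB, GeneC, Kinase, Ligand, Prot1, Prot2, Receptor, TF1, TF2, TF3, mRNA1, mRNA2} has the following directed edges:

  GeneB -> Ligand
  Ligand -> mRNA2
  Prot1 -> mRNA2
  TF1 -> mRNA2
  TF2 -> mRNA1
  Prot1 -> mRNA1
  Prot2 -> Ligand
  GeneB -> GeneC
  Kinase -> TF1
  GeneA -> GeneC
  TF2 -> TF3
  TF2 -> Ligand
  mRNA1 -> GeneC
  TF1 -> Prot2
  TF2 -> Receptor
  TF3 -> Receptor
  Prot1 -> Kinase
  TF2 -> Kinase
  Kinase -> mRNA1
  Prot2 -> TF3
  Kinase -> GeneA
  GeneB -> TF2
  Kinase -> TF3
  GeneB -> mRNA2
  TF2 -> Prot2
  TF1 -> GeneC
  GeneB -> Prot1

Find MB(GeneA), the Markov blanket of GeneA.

{GeneB, GeneC, Kinase, TF1, mRNA1}

GeneA's parents: Kinase.
GeneA has child GeneC.
Parents of each child, excluding GeneA:
  GeneC: GeneB, TF1, mRNA1
MB(GeneA) = {GeneB, GeneC, Kinase, TF1, mRNA1}.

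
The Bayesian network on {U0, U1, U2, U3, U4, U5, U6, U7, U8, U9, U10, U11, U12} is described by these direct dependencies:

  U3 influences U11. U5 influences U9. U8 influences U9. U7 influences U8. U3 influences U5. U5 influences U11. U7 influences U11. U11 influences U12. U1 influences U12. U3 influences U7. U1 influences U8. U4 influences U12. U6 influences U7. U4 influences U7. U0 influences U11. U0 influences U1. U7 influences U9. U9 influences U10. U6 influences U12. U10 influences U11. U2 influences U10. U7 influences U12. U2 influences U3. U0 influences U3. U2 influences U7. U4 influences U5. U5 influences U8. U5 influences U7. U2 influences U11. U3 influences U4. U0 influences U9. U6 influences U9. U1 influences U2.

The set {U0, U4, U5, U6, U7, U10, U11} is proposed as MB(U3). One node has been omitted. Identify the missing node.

U2

Children of U3: U4, U5, U7, U11.
U3's parents: U0, U2.
For each child, the remaining parents (spouses of U3):
  U4 has no other parent.
  U5's other parent is U4.
  U7's other parents are U2, U4, U5, U6.
  U11 also has parents U0, U2, U5, U7, U10.
MB(U3) = {U0, U2, U4, U5, U6, U7, U10, U11}.
Comparing with the claimed set, U2 is missing.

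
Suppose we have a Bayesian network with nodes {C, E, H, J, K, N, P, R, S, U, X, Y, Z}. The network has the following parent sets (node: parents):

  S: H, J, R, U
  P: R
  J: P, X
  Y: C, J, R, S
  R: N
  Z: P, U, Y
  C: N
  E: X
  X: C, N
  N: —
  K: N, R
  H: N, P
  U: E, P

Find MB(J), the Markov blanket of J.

By definition, MB(J) is built from J's parents, J's children, and the co-parents of J.
Pa(J) = {P, X}.
J's children: S, Y.
Parents of each child, excluding J:
  parents(S) \ {J} = {H, R, U}.
  Y's other parents are C, R, S.
So the Markov blanket of J is {C, H, P, R, S, U, X, Y}.

{C, H, P, R, S, U, X, Y}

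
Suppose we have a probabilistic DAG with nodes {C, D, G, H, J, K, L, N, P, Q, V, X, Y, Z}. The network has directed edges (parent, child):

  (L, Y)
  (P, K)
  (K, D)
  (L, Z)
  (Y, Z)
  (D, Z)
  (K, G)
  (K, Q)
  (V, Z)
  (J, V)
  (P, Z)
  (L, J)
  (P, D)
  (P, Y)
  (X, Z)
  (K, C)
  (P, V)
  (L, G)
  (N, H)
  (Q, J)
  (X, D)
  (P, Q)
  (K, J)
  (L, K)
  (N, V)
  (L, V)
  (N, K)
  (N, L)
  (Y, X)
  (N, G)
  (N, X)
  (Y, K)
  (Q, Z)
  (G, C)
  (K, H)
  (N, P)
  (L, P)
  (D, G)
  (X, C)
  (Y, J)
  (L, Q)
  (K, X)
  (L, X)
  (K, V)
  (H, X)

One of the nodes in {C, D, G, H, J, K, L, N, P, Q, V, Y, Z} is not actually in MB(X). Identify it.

X has children C, D, Z.
X's parents: H, K, L, N, Y.
Parents of each child, excluding X:
  parents(D) \ {X} = {K, P}.
  Z's other parents are D, L, P, Q, V, Y.
  C also has parents G, K.
MB(X) = {C, D, G, H, K, L, N, P, Q, V, Y, Z}.
J is neither a parent, child, nor co-parent of X, so it does not belong.

J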